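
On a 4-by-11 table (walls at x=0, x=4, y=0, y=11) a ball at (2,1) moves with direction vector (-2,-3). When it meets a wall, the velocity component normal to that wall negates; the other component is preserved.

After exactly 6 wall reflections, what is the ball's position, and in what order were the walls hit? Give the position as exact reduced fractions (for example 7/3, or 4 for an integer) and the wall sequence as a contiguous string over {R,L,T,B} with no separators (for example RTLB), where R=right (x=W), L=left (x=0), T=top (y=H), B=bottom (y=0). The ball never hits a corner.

Final position: (4,2)
Wall sequence: BLRTLR

1. t=1/3 → B at (4/3,0); v=(-2,3)
2. t=2/3 → L at (0,2); v=(2,3)
3. t=2 → R at (4,8); v=(-2,3)
4. t=1 → T at (2,11); v=(-2,-3)
5. t=1 → L at (0,8); v=(2,-3)
6. t=2 → R at (4,2); v=(-2,-3)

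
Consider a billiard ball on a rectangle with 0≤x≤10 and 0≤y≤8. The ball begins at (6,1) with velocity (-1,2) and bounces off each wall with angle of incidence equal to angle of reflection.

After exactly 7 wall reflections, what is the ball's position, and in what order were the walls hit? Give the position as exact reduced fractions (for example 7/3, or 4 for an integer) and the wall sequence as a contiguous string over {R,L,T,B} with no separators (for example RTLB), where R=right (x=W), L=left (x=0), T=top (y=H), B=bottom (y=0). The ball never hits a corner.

1. t=7/2 → T at (5/2,8); v=(-1,-2)
2. t=5/2 → L at (0,3); v=(1,-2)
3. t=3/2 → B at (3/2,0); v=(1,2)
4. t=4 → T at (11/2,8); v=(1,-2)
5. t=4 → B at (19/2,0); v=(1,2)
6. t=1/2 → R at (10,1); v=(-1,2)
7. t=7/2 → T at (13/2,8); v=(-1,-2)

Final position: (13/2,8)
Wall sequence: TLBTBRT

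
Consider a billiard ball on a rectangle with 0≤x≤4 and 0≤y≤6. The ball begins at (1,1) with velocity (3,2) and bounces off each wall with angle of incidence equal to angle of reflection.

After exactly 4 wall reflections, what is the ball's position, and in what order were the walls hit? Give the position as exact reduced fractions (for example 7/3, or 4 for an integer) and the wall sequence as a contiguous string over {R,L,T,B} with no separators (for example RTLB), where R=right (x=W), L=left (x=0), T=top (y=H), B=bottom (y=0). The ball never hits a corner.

1. t=1 → R at (4,3); v=(-3,2)
2. t=4/3 → L at (0,17/3); v=(3,2)
3. t=1/6 → T at (1/2,6); v=(3,-2)
4. t=7/6 → R at (4,11/3); v=(-3,-2)

Final position: (4,11/3)
Wall sequence: RLTR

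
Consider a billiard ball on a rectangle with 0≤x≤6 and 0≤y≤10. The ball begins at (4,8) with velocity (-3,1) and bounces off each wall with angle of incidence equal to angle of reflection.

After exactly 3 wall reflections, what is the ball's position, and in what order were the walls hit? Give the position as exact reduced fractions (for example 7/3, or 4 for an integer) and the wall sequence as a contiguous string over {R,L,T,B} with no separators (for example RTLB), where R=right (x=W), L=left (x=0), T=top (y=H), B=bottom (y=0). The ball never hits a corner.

Final position: (6,26/3)
Wall sequence: LTR

1. t=4/3 → L at (0,28/3); v=(3,1)
2. t=2/3 → T at (2,10); v=(3,-1)
3. t=4/3 → R at (6,26/3); v=(-3,-1)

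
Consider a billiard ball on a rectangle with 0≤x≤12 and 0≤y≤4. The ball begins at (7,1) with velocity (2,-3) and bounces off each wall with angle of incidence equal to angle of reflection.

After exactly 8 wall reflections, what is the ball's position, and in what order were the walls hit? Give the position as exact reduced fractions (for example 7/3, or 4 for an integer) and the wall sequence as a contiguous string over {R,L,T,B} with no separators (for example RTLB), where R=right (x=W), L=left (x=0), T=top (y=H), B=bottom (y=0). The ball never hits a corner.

1. t=1/3 → B at (23/3,0); v=(2,3)
2. t=4/3 → T at (31/3,4); v=(2,-3)
3. t=5/6 → R at (12,3/2); v=(-2,-3)
4. t=1/2 → B at (11,0); v=(-2,3)
5. t=4/3 → T at (25/3,4); v=(-2,-3)
6. t=4/3 → B at (17/3,0); v=(-2,3)
7. t=4/3 → T at (3,4); v=(-2,-3)
8. t=4/3 → B at (1/3,0); v=(-2,3)

Final position: (1/3,0)
Wall sequence: BTRBTBTB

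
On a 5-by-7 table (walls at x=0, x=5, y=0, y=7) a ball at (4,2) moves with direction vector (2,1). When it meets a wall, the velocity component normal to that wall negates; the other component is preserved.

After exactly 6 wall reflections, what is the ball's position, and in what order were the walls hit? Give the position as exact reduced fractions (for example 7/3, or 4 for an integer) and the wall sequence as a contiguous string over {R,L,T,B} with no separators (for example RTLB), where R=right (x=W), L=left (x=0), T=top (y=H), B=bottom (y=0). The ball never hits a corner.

1. t=1/2 → R at (5,5/2); v=(-2,1)
2. t=5/2 → L at (0,5); v=(2,1)
3. t=2 → T at (4,7); v=(2,-1)
4. t=1/2 → R at (5,13/2); v=(-2,-1)
5. t=5/2 → L at (0,4); v=(2,-1)
6. t=5/2 → R at (5,3/2); v=(-2,-1)

Final position: (5,3/2)
Wall sequence: RLTRLR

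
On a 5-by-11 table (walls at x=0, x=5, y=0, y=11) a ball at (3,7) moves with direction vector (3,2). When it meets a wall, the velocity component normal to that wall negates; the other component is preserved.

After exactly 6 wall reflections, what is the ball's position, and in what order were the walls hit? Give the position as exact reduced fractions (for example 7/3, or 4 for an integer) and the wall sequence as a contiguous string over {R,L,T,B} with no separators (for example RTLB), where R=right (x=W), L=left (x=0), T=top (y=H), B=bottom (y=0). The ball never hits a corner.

1. t=2/3 → R at (5,25/3); v=(-3,2)
2. t=4/3 → T at (1,11); v=(-3,-2)
3. t=1/3 → L at (0,31/3); v=(3,-2)
4. t=5/3 → R at (5,7); v=(-3,-2)
5. t=5/3 → L at (0,11/3); v=(3,-2)
6. t=5/3 → R at (5,1/3); v=(-3,-2)

Final position: (5,1/3)
Wall sequence: RTLRLR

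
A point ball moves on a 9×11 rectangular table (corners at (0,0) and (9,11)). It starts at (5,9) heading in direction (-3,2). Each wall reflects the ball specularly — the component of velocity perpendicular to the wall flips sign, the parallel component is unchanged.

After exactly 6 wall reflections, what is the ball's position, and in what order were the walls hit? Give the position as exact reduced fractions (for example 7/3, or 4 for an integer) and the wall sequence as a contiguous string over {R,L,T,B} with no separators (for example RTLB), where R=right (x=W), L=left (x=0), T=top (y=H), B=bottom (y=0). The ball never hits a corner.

1. t=1 → T at (2,11); v=(-3,-2)
2. t=2/3 → L at (0,29/3); v=(3,-2)
3. t=3 → R at (9,11/3); v=(-3,-2)
4. t=11/6 → B at (7/2,0); v=(-3,2)
5. t=7/6 → L at (0,7/3); v=(3,2)
6. t=3 → R at (9,25/3); v=(-3,2)

Final position: (9,25/3)
Wall sequence: TLRBLR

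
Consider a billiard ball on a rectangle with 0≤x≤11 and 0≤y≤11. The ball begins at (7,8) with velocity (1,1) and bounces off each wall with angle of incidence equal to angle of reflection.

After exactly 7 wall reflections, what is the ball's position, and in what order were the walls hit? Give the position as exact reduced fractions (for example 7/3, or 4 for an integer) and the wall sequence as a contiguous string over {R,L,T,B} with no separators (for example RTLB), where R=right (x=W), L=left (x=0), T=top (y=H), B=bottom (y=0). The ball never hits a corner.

1. t=3 → T at (10,11); v=(1,-1)
2. t=1 → R at (11,10); v=(-1,-1)
3. t=10 → B at (1,0); v=(-1,1)
4. t=1 → L at (0,1); v=(1,1)
5. t=10 → T at (10,11); v=(1,-1)
6. t=1 → R at (11,10); v=(-1,-1)
7. t=10 → B at (1,0); v=(-1,1)

Final position: (1,0)
Wall sequence: TRBLTRB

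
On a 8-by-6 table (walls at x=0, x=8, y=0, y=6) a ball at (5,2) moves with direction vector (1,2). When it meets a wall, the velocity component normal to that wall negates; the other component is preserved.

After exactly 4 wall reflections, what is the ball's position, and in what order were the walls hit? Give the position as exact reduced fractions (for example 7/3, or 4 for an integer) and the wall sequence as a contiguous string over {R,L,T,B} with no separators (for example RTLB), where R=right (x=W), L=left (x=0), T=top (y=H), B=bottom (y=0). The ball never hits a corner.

1. t=2 → T at (7,6); v=(1,-2)
2. t=1 → R at (8,4); v=(-1,-2)
3. t=2 → B at (6,0); v=(-1,2)
4. t=3 → T at (3,6); v=(-1,-2)

Final position: (3,6)
Wall sequence: TRBT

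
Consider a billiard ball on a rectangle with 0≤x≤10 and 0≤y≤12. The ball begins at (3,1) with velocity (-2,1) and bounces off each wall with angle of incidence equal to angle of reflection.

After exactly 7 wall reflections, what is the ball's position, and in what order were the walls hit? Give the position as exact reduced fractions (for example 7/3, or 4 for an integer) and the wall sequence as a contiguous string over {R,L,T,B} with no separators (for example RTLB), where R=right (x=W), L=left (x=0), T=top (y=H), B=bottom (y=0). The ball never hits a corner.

Final position: (3,0)
Wall sequence: LRTLRLB

1. t=3/2 → L at (0,5/2); v=(2,1)
2. t=5 → R at (10,15/2); v=(-2,1)
3. t=9/2 → T at (1,12); v=(-2,-1)
4. t=1/2 → L at (0,23/2); v=(2,-1)
5. t=5 → R at (10,13/2); v=(-2,-1)
6. t=5 → L at (0,3/2); v=(2,-1)
7. t=3/2 → B at (3,0); v=(2,1)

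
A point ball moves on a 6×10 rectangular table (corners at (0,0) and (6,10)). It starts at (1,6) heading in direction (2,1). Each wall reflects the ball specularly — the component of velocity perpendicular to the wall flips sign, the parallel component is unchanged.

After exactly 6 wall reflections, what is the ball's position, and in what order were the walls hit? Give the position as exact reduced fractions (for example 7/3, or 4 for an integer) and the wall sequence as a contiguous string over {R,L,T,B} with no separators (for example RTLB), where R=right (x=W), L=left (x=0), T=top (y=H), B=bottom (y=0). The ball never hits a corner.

Final position: (5,0)
Wall sequence: RTLRLB

1. t=5/2 → R at (6,17/2); v=(-2,1)
2. t=3/2 → T at (3,10); v=(-2,-1)
3. t=3/2 → L at (0,17/2); v=(2,-1)
4. t=3 → R at (6,11/2); v=(-2,-1)
5. t=3 → L at (0,5/2); v=(2,-1)
6. t=5/2 → B at (5,0); v=(2,1)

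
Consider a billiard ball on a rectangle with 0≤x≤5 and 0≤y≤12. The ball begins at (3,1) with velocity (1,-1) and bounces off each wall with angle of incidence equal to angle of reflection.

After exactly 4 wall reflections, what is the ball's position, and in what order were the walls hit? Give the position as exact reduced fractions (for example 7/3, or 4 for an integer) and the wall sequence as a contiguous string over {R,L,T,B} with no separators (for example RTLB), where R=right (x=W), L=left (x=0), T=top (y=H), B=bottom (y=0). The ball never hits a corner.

1. t=1 → B at (4,0); v=(1,1)
2. t=1 → R at (5,1); v=(-1,1)
3. t=5 → L at (0,6); v=(1,1)
4. t=5 → R at (5,11); v=(-1,1)

Final position: (5,11)
Wall sequence: BRLR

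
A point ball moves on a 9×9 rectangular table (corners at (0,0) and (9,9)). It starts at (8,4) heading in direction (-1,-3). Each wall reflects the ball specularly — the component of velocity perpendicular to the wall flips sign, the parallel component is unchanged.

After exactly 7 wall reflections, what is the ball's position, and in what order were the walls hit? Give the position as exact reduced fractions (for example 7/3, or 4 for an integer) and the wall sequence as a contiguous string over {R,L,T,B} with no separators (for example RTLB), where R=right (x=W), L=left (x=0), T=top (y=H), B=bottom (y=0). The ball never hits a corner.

1. t=4/3 → B at (20/3,0); v=(-1,3)
2. t=3 → T at (11/3,9); v=(-1,-3)
3. t=3 → B at (2/3,0); v=(-1,3)
4. t=2/3 → L at (0,2); v=(1,3)
5. t=7/3 → T at (7/3,9); v=(1,-3)
6. t=3 → B at (16/3,0); v=(1,3)
7. t=3 → T at (25/3,9); v=(1,-3)

Final position: (25/3,9)
Wall sequence: BTBLTBT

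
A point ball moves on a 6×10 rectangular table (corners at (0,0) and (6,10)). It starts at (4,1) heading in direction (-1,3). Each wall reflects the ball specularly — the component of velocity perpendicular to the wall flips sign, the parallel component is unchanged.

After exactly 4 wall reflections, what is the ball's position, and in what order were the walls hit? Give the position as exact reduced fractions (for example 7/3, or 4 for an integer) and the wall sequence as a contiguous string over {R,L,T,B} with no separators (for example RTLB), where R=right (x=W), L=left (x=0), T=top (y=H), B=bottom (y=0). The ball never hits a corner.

Final position: (17/3,10)
Wall sequence: TLBT

1. t=3 → T at (1,10); v=(-1,-3)
2. t=1 → L at (0,7); v=(1,-3)
3. t=7/3 → B at (7/3,0); v=(1,3)
4. t=10/3 → T at (17/3,10); v=(1,-3)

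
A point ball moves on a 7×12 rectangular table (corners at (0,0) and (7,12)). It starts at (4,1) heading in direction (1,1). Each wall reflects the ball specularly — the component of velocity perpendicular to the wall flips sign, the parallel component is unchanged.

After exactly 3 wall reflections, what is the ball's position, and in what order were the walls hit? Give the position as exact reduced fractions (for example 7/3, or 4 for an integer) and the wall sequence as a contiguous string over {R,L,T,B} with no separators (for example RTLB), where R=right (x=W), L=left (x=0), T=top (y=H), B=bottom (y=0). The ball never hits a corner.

Final position: (1,12)
Wall sequence: RLT

1. t=3 → R at (7,4); v=(-1,1)
2. t=7 → L at (0,11); v=(1,1)
3. t=1 → T at (1,12); v=(1,-1)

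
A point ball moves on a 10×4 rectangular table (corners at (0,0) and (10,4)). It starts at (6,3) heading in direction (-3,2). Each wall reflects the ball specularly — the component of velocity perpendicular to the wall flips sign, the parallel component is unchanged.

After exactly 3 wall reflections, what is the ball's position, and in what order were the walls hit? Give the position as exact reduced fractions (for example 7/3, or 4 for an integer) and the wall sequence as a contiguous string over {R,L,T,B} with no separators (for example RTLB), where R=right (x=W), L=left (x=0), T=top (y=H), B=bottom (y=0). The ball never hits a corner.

Final position: (3/2,0)
Wall sequence: TLB

1. t=1/2 → T at (9/2,4); v=(-3,-2)
2. t=3/2 → L at (0,1); v=(3,-2)
3. t=1/2 → B at (3/2,0); v=(3,2)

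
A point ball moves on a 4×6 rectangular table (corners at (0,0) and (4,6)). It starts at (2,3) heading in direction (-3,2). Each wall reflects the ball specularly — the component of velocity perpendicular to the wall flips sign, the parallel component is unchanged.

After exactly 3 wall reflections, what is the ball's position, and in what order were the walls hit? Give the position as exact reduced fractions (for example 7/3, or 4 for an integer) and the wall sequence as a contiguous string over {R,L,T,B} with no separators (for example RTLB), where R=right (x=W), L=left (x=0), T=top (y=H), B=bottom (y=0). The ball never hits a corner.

1. t=2/3 → L at (0,13/3); v=(3,2)
2. t=5/6 → T at (5/2,6); v=(3,-2)
3. t=1/2 → R at (4,5); v=(-3,-2)

Final position: (4,5)
Wall sequence: LTR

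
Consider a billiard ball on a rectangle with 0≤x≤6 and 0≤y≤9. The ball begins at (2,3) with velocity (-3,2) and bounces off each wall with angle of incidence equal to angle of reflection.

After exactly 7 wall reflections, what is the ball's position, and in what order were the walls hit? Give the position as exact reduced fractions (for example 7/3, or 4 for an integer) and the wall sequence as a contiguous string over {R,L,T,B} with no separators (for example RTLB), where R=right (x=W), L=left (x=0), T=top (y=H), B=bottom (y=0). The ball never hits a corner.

1. t=2/3 → L at (0,13/3); v=(3,2)
2. t=2 → R at (6,25/3); v=(-3,2)
3. t=1/3 → T at (5,9); v=(-3,-2)
4. t=5/3 → L at (0,17/3); v=(3,-2)
5. t=2 → R at (6,5/3); v=(-3,-2)
6. t=5/6 → B at (7/2,0); v=(-3,2)
7. t=7/6 → L at (0,7/3); v=(3,2)

Final position: (0,7/3)
Wall sequence: LRTLRBL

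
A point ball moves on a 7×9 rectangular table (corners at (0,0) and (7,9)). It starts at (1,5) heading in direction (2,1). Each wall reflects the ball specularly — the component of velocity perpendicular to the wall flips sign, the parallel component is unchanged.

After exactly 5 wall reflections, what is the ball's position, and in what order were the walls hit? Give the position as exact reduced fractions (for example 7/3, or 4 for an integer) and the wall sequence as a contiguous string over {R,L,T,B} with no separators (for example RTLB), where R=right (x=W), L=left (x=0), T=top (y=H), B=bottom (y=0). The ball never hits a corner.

1. t=3 → R at (7,8); v=(-2,1)
2. t=1 → T at (5,9); v=(-2,-1)
3. t=5/2 → L at (0,13/2); v=(2,-1)
4. t=7/2 → R at (7,3); v=(-2,-1)
5. t=3 → B at (1,0); v=(-2,1)

Final position: (1,0)
Wall sequence: RTLRB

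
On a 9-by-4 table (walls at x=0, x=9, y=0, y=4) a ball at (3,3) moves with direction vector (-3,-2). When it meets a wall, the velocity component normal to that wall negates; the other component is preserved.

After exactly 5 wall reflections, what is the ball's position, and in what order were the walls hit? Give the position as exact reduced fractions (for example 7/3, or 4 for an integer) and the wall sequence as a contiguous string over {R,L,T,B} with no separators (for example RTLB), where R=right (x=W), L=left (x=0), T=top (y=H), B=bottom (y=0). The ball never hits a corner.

1. t=1 → L at (0,1); v=(3,-2)
2. t=1/2 → B at (3/2,0); v=(3,2)
3. t=2 → T at (15/2,4); v=(3,-2)
4. t=1/2 → R at (9,3); v=(-3,-2)
5. t=3/2 → B at (9/2,0); v=(-3,2)

Final position: (9/2,0)
Wall sequence: LBTRB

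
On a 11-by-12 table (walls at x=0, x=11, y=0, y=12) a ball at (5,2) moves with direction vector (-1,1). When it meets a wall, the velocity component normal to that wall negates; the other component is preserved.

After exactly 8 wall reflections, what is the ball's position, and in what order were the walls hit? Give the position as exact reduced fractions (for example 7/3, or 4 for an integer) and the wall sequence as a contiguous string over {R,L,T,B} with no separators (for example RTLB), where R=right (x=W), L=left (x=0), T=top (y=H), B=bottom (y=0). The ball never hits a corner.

Final position: (3,0)
Wall sequence: LTRBLTRB

1. t=5 → L at (0,7); v=(1,1)
2. t=5 → T at (5,12); v=(1,-1)
3. t=6 → R at (11,6); v=(-1,-1)
4. t=6 → B at (5,0); v=(-1,1)
5. t=5 → L at (0,5); v=(1,1)
6. t=7 → T at (7,12); v=(1,-1)
7. t=4 → R at (11,8); v=(-1,-1)
8. t=8 → B at (3,0); v=(-1,1)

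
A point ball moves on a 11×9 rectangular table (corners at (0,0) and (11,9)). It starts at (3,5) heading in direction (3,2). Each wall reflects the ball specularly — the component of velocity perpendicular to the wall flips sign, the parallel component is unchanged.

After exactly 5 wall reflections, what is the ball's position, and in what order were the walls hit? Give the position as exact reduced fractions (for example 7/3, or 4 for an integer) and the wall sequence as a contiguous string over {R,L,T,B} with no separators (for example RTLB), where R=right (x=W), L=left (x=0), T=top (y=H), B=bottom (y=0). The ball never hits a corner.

1. t=2 → T at (9,9); v=(3,-2)
2. t=2/3 → R at (11,23/3); v=(-3,-2)
3. t=11/3 → L at (0,1/3); v=(3,-2)
4. t=1/6 → B at (1/2,0); v=(3,2)
5. t=7/2 → R at (11,7); v=(-3,2)

Final position: (11,7)
Wall sequence: TRLBR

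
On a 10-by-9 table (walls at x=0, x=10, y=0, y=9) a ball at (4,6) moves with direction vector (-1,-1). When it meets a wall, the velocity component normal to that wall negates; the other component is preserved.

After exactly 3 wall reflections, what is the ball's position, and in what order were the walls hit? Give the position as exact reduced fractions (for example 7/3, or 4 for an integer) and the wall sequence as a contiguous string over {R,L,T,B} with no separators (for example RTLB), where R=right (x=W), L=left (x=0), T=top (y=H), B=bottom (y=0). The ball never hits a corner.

1. t=4 → L at (0,2); v=(1,-1)
2. t=2 → B at (2,0); v=(1,1)
3. t=8 → R at (10,8); v=(-1,1)

Final position: (10,8)
Wall sequence: LBR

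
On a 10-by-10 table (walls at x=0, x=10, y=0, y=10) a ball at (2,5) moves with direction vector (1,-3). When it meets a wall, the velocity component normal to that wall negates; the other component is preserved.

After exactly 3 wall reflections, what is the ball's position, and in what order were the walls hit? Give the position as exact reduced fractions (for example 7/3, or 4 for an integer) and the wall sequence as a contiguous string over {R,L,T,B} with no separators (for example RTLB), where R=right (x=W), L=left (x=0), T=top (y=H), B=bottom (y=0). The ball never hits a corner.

1. t=5/3 → B at (11/3,0); v=(1,3)
2. t=10/3 → T at (7,10); v=(1,-3)
3. t=3 → R at (10,1); v=(-1,-3)

Final position: (10,1)
Wall sequence: BTR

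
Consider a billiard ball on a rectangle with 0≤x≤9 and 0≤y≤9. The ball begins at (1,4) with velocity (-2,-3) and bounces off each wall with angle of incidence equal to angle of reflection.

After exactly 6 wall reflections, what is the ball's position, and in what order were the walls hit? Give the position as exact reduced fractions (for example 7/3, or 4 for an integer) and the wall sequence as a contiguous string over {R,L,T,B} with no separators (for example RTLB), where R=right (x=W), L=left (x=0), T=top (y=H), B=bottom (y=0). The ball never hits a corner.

1. t=1/2 → L at (0,5/2); v=(2,-3)
2. t=5/6 → B at (5/3,0); v=(2,3)
3. t=3 → T at (23/3,9); v=(2,-3)
4. t=2/3 → R at (9,7); v=(-2,-3)
5. t=7/3 → B at (13/3,0); v=(-2,3)
6. t=13/6 → L at (0,13/2); v=(2,3)

Final position: (0,13/2)
Wall sequence: LBTRBL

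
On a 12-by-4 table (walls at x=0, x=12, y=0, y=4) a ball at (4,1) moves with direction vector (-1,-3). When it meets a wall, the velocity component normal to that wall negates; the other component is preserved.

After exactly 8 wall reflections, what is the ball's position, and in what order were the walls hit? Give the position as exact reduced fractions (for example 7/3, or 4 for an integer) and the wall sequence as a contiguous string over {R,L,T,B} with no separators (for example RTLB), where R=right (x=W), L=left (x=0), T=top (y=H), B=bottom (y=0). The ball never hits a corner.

Final position: (13/3,0)
Wall sequence: BTBLTBTB

1. t=1/3 → B at (11/3,0); v=(-1,3)
2. t=4/3 → T at (7/3,4); v=(-1,-3)
3. t=4/3 → B at (1,0); v=(-1,3)
4. t=1 → L at (0,3); v=(1,3)
5. t=1/3 → T at (1/3,4); v=(1,-3)
6. t=4/3 → B at (5/3,0); v=(1,3)
7. t=4/3 → T at (3,4); v=(1,-3)
8. t=4/3 → B at (13/3,0); v=(1,3)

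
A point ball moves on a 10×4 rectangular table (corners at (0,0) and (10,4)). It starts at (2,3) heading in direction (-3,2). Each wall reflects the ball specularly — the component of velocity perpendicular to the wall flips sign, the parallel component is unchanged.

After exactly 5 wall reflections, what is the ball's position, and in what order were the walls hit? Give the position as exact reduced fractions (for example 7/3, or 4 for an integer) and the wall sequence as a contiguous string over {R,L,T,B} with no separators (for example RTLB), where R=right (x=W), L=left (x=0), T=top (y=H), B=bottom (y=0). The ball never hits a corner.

1. t=1/2 → T at (1/2,4); v=(-3,-2)
2. t=1/6 → L at (0,11/3); v=(3,-2)
3. t=11/6 → B at (11/2,0); v=(3,2)
4. t=3/2 → R at (10,3); v=(-3,2)
5. t=1/2 → T at (17/2,4); v=(-3,-2)

Final position: (17/2,4)
Wall sequence: TLBRT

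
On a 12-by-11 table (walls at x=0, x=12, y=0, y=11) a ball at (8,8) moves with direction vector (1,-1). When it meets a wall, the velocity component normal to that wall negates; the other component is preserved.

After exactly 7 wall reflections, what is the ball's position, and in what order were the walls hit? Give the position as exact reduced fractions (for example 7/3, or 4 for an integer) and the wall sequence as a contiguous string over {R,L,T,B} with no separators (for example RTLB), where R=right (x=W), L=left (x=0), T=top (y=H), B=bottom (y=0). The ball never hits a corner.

Final position: (0,10)
Wall sequence: RBLTRBL

1. t=4 → R at (12,4); v=(-1,-1)
2. t=4 → B at (8,0); v=(-1,1)
3. t=8 → L at (0,8); v=(1,1)
4. t=3 → T at (3,11); v=(1,-1)
5. t=9 → R at (12,2); v=(-1,-1)
6. t=2 → B at (10,0); v=(-1,1)
7. t=10 → L at (0,10); v=(1,1)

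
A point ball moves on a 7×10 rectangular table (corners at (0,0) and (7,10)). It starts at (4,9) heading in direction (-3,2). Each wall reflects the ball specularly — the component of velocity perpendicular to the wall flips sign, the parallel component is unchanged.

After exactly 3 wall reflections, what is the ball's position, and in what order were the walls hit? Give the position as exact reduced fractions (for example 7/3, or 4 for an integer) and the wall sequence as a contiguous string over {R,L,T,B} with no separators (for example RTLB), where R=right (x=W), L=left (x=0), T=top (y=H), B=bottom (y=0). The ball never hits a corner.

Final position: (7,11/3)
Wall sequence: TLR

1. t=1/2 → T at (5/2,10); v=(-3,-2)
2. t=5/6 → L at (0,25/3); v=(3,-2)
3. t=7/3 → R at (7,11/3); v=(-3,-2)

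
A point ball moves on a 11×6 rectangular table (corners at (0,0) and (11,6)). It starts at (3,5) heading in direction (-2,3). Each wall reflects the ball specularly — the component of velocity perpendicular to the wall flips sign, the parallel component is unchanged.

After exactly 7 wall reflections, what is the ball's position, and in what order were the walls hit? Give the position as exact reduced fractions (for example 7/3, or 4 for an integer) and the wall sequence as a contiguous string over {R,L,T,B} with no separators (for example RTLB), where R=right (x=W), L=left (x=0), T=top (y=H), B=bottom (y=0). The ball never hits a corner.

Final position: (25/3,6)
Wall sequence: TLBTBRT

1. t=1/3 → T at (7/3,6); v=(-2,-3)
2. t=7/6 → L at (0,5/2); v=(2,-3)
3. t=5/6 → B at (5/3,0); v=(2,3)
4. t=2 → T at (17/3,6); v=(2,-3)
5. t=2 → B at (29/3,0); v=(2,3)
6. t=2/3 → R at (11,2); v=(-2,3)
7. t=4/3 → T at (25/3,6); v=(-2,-3)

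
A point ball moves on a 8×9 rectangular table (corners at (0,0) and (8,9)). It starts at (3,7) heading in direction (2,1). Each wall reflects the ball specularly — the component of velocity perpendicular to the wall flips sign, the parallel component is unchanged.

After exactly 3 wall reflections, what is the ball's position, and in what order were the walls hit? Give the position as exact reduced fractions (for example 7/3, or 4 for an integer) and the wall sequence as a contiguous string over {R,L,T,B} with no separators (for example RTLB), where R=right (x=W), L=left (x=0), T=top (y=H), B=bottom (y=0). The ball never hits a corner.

1. t=2 → T at (7,9); v=(2,-1)
2. t=1/2 → R at (8,17/2); v=(-2,-1)
3. t=4 → L at (0,9/2); v=(2,-1)

Final position: (0,9/2)
Wall sequence: TRL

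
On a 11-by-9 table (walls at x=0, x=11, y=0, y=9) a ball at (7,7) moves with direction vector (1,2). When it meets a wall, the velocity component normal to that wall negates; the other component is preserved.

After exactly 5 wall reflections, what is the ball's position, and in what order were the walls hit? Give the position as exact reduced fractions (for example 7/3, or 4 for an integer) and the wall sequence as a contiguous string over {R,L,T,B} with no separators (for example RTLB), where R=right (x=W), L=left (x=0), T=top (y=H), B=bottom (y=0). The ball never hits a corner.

Final position: (1/2,0)
Wall sequence: TRBTB

1. t=1 → T at (8,9); v=(1,-2)
2. t=3 → R at (11,3); v=(-1,-2)
3. t=3/2 → B at (19/2,0); v=(-1,2)
4. t=9/2 → T at (5,9); v=(-1,-2)
5. t=9/2 → B at (1/2,0); v=(-1,2)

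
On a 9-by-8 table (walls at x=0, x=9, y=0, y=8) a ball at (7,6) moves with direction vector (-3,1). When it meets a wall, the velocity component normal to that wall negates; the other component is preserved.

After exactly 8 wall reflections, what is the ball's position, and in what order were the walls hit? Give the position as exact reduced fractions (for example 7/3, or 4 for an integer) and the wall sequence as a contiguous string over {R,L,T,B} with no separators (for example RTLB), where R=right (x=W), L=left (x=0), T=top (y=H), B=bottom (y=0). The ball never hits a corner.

1. t=2 → T at (1,8); v=(-3,-1)
2. t=1/3 → L at (0,23/3); v=(3,-1)
3. t=3 → R at (9,14/3); v=(-3,-1)
4. t=3 → L at (0,5/3); v=(3,-1)
5. t=5/3 → B at (5,0); v=(3,1)
6. t=4/3 → R at (9,4/3); v=(-3,1)
7. t=3 → L at (0,13/3); v=(3,1)
8. t=3 → R at (9,22/3); v=(-3,1)

Final position: (9,22/3)
Wall sequence: TLRLBRLR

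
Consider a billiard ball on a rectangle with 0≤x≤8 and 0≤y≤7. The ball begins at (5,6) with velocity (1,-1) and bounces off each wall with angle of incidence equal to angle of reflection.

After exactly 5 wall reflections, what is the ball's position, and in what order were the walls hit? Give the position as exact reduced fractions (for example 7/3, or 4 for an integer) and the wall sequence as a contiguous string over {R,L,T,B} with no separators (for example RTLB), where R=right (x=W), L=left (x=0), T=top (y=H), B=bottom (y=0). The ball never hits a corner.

1. t=3 → R at (8,3); v=(-1,-1)
2. t=3 → B at (5,0); v=(-1,1)
3. t=5 → L at (0,5); v=(1,1)
4. t=2 → T at (2,7); v=(1,-1)
5. t=6 → R at (8,1); v=(-1,-1)

Final position: (8,1)
Wall sequence: RBLTR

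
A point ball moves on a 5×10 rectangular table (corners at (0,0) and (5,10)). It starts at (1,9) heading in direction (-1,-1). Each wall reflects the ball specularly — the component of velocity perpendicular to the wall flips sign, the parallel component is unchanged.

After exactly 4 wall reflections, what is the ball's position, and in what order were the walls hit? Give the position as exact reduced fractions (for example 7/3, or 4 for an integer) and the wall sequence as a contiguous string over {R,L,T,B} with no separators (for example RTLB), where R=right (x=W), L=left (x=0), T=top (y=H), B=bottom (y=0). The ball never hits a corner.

Final position: (0,2)
Wall sequence: LRBL

1. t=1 → L at (0,8); v=(1,-1)
2. t=5 → R at (5,3); v=(-1,-1)
3. t=3 → B at (2,0); v=(-1,1)
4. t=2 → L at (0,2); v=(1,1)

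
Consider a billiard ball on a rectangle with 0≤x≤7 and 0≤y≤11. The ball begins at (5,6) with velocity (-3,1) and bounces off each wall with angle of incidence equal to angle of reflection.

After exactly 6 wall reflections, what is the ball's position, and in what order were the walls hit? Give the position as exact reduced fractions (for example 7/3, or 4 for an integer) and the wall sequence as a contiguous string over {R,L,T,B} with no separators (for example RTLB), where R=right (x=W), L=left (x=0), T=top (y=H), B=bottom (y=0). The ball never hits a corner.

Final position: (0,5)
Wall sequence: LRTLRL

1. t=5/3 → L at (0,23/3); v=(3,1)
2. t=7/3 → R at (7,10); v=(-3,1)
3. t=1 → T at (4,11); v=(-3,-1)
4. t=4/3 → L at (0,29/3); v=(3,-1)
5. t=7/3 → R at (7,22/3); v=(-3,-1)
6. t=7/3 → L at (0,5); v=(3,-1)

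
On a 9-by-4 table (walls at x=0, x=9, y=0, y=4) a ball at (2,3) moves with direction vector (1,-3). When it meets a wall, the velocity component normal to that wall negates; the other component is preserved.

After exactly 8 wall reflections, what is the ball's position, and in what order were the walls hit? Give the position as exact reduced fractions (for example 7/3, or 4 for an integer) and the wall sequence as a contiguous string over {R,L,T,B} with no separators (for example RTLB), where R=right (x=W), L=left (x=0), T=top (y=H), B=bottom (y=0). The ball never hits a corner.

1. t=1 → B at (3,0); v=(1,3)
2. t=4/3 → T at (13/3,4); v=(1,-3)
3. t=4/3 → B at (17/3,0); v=(1,3)
4. t=4/3 → T at (7,4); v=(1,-3)
5. t=4/3 → B at (25/3,0); v=(1,3)
6. t=2/3 → R at (9,2); v=(-1,3)
7. t=2/3 → T at (25/3,4); v=(-1,-3)
8. t=4/3 → B at (7,0); v=(-1,3)

Final position: (7,0)
Wall sequence: BTBTBRTB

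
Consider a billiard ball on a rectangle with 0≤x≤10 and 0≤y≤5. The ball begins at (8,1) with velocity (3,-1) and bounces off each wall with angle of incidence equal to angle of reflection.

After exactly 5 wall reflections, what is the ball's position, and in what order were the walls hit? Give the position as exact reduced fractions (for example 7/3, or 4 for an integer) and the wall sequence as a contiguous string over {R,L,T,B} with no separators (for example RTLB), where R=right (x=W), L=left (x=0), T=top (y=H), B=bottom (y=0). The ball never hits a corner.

1. t=2/3 → R at (10,1/3); v=(-3,-1)
2. t=1/3 → B at (9,0); v=(-3,1)
3. t=3 → L at (0,3); v=(3,1)
4. t=2 → T at (6,5); v=(3,-1)
5. t=4/3 → R at (10,11/3); v=(-3,-1)

Final position: (10,11/3)
Wall sequence: RBLTR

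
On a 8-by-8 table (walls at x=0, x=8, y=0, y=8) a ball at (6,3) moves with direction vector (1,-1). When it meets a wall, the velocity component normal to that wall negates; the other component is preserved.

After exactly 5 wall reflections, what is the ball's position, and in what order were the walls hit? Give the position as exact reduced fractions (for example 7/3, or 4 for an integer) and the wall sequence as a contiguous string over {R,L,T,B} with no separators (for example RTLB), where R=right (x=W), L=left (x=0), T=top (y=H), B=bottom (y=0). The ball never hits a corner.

Final position: (8,1)
Wall sequence: RBLTR

1. t=2 → R at (8,1); v=(-1,-1)
2. t=1 → B at (7,0); v=(-1,1)
3. t=7 → L at (0,7); v=(1,1)
4. t=1 → T at (1,8); v=(1,-1)
5. t=7 → R at (8,1); v=(-1,-1)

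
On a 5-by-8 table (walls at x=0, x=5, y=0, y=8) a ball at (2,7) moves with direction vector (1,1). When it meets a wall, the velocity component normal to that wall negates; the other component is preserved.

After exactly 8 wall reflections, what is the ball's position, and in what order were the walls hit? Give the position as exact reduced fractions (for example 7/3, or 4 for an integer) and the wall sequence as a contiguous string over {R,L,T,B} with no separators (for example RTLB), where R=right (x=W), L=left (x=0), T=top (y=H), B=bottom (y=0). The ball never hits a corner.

1. t=1 → T at (3,8); v=(1,-1)
2. t=2 → R at (5,6); v=(-1,-1)
3. t=5 → L at (0,1); v=(1,-1)
4. t=1 → B at (1,0); v=(1,1)
5. t=4 → R at (5,4); v=(-1,1)
6. t=4 → T at (1,8); v=(-1,-1)
7. t=1 → L at (0,7); v=(1,-1)
8. t=5 → R at (5,2); v=(-1,-1)

Final position: (5,2)
Wall sequence: TRLBRTLR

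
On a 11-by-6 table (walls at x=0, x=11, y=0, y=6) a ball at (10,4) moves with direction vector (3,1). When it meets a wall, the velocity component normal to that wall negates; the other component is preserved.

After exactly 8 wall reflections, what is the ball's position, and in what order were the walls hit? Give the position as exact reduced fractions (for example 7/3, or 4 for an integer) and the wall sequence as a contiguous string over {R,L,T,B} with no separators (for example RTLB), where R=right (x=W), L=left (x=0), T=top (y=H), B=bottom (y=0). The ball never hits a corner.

1. t=1/3 → R at (11,13/3); v=(-3,1)
2. t=5/3 → T at (6,6); v=(-3,-1)
3. t=2 → L at (0,4); v=(3,-1)
4. t=11/3 → R at (11,1/3); v=(-3,-1)
5. t=1/3 → B at (10,0); v=(-3,1)
6. t=10/3 → L at (0,10/3); v=(3,1)
7. t=8/3 → T at (8,6); v=(3,-1)
8. t=1 → R at (11,5); v=(-3,-1)

Final position: (11,5)
Wall sequence: RTLRBLTR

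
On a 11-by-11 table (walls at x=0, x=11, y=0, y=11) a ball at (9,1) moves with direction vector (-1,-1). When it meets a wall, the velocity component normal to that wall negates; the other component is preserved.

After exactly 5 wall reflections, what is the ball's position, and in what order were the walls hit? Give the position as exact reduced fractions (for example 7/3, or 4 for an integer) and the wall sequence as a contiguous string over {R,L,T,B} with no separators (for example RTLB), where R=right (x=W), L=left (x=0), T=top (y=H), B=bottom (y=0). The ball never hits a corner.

Final position: (8,0)
Wall sequence: BLTRB

1. t=1 → B at (8,0); v=(-1,1)
2. t=8 → L at (0,8); v=(1,1)
3. t=3 → T at (3,11); v=(1,-1)
4. t=8 → R at (11,3); v=(-1,-1)
5. t=3 → B at (8,0); v=(-1,1)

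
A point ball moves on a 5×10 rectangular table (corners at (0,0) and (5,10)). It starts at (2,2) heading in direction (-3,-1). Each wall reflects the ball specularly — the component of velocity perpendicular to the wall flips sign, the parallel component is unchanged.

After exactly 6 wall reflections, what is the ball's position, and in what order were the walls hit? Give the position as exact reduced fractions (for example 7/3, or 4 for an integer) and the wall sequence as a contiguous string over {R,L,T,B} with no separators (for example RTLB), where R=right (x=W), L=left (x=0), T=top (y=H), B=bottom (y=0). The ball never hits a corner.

Final position: (0,16/3)
Wall sequence: LBRLRL

1. t=2/3 → L at (0,4/3); v=(3,-1)
2. t=4/3 → B at (4,0); v=(3,1)
3. t=1/3 → R at (5,1/3); v=(-3,1)
4. t=5/3 → L at (0,2); v=(3,1)
5. t=5/3 → R at (5,11/3); v=(-3,1)
6. t=5/3 → L at (0,16/3); v=(3,1)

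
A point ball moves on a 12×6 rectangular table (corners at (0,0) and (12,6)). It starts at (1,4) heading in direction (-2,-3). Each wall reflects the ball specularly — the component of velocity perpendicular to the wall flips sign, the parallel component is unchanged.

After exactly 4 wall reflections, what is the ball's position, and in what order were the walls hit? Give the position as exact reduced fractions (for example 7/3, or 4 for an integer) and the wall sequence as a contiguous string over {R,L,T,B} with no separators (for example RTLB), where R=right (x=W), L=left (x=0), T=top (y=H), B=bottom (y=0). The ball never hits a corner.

Final position: (29/3,0)
Wall sequence: LBTB

1. t=1/2 → L at (0,5/2); v=(2,-3)
2. t=5/6 → B at (5/3,0); v=(2,3)
3. t=2 → T at (17/3,6); v=(2,-3)
4. t=2 → B at (29/3,0); v=(2,3)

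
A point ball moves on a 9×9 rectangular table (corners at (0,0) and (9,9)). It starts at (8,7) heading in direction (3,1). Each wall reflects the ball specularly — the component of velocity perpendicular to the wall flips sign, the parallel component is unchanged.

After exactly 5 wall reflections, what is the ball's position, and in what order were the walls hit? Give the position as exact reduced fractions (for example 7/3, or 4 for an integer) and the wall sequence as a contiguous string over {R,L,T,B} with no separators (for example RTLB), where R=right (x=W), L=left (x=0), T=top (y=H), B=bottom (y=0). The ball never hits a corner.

1. t=1/3 → R at (9,22/3); v=(-3,1)
2. t=5/3 → T at (4,9); v=(-3,-1)
3. t=4/3 → L at (0,23/3); v=(3,-1)
4. t=3 → R at (9,14/3); v=(-3,-1)
5. t=3 → L at (0,5/3); v=(3,-1)

Final position: (0,5/3)
Wall sequence: RTLRL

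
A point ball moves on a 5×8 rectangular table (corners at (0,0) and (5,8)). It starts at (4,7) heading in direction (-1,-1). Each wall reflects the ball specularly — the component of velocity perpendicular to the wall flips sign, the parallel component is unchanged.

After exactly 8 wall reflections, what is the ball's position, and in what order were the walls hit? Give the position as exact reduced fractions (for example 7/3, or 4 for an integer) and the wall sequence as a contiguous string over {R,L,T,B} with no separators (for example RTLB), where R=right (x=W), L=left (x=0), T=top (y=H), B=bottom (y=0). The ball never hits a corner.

1. t=4 → L at (0,3); v=(1,-1)
2. t=3 → B at (3,0); v=(1,1)
3. t=2 → R at (5,2); v=(-1,1)
4. t=5 → L at (0,7); v=(1,1)
5. t=1 → T at (1,8); v=(1,-1)
6. t=4 → R at (5,4); v=(-1,-1)
7. t=4 → B at (1,0); v=(-1,1)
8. t=1 → L at (0,1); v=(1,1)

Final position: (0,1)
Wall sequence: LBRLTRBL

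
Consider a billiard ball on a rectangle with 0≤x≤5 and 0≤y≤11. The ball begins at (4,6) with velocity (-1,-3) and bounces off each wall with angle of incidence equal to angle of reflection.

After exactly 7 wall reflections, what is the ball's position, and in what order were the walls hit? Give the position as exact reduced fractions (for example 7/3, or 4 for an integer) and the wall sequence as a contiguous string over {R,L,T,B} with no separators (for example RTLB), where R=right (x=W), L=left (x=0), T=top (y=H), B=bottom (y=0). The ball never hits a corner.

Final position: (0,8)
Wall sequence: BLTRBTL

1. t=2 → B at (2,0); v=(-1,3)
2. t=2 → L at (0,6); v=(1,3)
3. t=5/3 → T at (5/3,11); v=(1,-3)
4. t=10/3 → R at (5,1); v=(-1,-3)
5. t=1/3 → B at (14/3,0); v=(-1,3)
6. t=11/3 → T at (1,11); v=(-1,-3)
7. t=1 → L at (0,8); v=(1,-3)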